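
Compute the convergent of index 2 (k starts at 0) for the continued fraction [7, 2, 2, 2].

Using pₖ = aₖpₖ₋₁ + pₖ₋₂, qₖ = aₖqₖ₋₁ + qₖ₋₂ (with p₋₁=1, p₋₂=0, q₋₁=0, q₋₂=1):
  k=0: a=7, p=7, q=1
  k=1: a=2, p=15, q=2
  k=2: a=2, p=37, q=5

37/5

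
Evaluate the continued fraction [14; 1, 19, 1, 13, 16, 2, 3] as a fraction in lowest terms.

506013/33842

Using pₖ = aₖpₖ₋₁ + pₖ₋₂ and qₖ = aₖqₖ₋₁ + qₖ₋₂:
  k=0: a=14, p=14, q=1
  k=1: a=1, p=15, q=1
  k=2: a=19, p=299, q=20
  k=3: a=1, p=314, q=21
  k=4: a=13, p=4381, q=293
  k=5: a=16, p=70410, q=4709
  k=6: a=2, p=145201, q=9711
  k=7: a=3, p=506013, q=33842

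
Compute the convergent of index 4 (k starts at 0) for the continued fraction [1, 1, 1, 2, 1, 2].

11/7

Using pₖ = aₖpₖ₋₁ + pₖ₋₂, qₖ = aₖqₖ₋₁ + qₖ₋₂ (with p₋₁=1, p₋₂=0, q₋₁=0, q₋₂=1):
  k=0: a=1, p=1, q=1
  k=1: a=1, p=2, q=1
  k=2: a=1, p=3, q=2
  k=3: a=2, p=8, q=5
  k=4: a=1, p=11, q=7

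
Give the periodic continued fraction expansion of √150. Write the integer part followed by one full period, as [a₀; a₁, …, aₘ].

a₀ = ⌊√150⌋ = 12.
With m₀=0, d₀=1 and mₖ₊₁ = dₖaₖ − mₖ, dₖ₊₁ = (n − mₖ₊₁²)/dₖ, aₖ₊₁ = ⌊(a₀+mₖ₊₁)/dₖ₊₁⌋:
  k=1: m=12, d=6, a=4
  k=2: m=12, d=1, a=24
d=1 and a=2a₀=24 at k=2, so the next step gives (m, d) = (12, 6) again — its k=1 value — and the period has length 2.

[12; 4, 24]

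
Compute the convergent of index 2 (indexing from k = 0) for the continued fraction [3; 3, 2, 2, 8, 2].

23/7

Using pₖ = aₖpₖ₋₁ + pₖ₋₂, qₖ = aₖqₖ₋₁ + qₖ₋₂ (with p₋₁=1, p₋₂=0, q₋₁=0, q₋₂=1):
  k=0: a=3, p=3, q=1
  k=1: a=3, p=10, q=3
  k=2: a=2, p=23, q=7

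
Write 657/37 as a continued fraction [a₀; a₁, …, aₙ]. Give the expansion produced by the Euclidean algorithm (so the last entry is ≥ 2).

[17; 1, 3, 9]

657 = 17·37 + 28
37 = 1·28 + 9
28 = 3·9 + 1
9 = 9·1 + 0  (stop)
So 657/37 = [17; 1, 3, 9].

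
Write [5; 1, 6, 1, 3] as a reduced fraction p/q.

Fold from the inside: start with 3/1.
  1 + 1/3 = 4/3
  6 + 3/4 = 27/4
  1 + 4/27 = 31/27
  5 + 27/31 = 182/31

182/31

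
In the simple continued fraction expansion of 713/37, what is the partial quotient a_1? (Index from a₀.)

3

713 = 19·37 + 10   →  a_0 = 19
37 = 3·10 + 7   →  a_1 = 3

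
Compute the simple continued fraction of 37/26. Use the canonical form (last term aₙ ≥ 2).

37 = 1·26 + 11
26 = 2·11 + 4
11 = 2·4 + 3
4 = 1·3 + 1
3 = 3·1 + 0  (stop)
So 37/26 = [1; 2, 2, 1, 3].

[1; 2, 2, 1, 3]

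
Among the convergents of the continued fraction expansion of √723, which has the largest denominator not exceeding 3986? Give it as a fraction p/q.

104086/3871

√723 = [26; 1, 7, 1, 52, …] (period length 4).
Convergents:
  p_0/q_0 = 26/1
  p_1/q_1 = 27/1
  p_2/q_2 = 215/8
  p_3/q_3 = 242/9
  p_4/q_4 = 12799/476
  p_5/q_5 = 13041/485
  p_6/q_6 = 104086/3871
  p_7/q_7 = 117127/4356
q_6 = 3871 ≤ 3986 < 4356 = q_7, so the answer is 104086/3871.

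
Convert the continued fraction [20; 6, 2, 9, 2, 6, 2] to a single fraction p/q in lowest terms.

72818/3613

Fold from the inside: start with 2/1.
  6 + 1/2 = 13/2
  2 + 2/13 = 28/13
  9 + 13/28 = 265/28
  2 + 28/265 = 558/265
  6 + 265/558 = 3613/558
  20 + 558/3613 = 72818/3613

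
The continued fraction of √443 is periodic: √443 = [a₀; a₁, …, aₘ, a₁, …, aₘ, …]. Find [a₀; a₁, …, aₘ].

a₀ = ⌊√443⌋ = 21.

[21; 21, 42]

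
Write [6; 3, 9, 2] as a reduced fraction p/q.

Using pₖ = aₖpₖ₋₁ + pₖ₋₂ and qₖ = aₖqₖ₋₁ + qₖ₋₂:
  k=0: a=6, p=6, q=1
  k=1: a=3, p=19, q=3
  k=2: a=9, p=177, q=28
  k=3: a=2, p=373, q=59

373/59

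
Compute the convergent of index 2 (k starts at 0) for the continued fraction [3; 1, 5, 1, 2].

23/6

Using pₖ = aₖpₖ₋₁ + pₖ₋₂, qₖ = aₖqₖ₋₁ + qₖ₋₂ (with p₋₁=1, p₋₂=0, q₋₁=0, q₋₂=1):
  k=0: a=3, p=3, q=1
  k=1: a=1, p=4, q=1
  k=2: a=5, p=23, q=6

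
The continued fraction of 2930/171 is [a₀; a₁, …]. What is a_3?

2930 = 17·171 + 23   →  a_0 = 17
171 = 7·23 + 10   →  a_1 = 7
23 = 2·10 + 3   →  a_2 = 2
10 = 3·3 + 1   →  a_3 = 3

3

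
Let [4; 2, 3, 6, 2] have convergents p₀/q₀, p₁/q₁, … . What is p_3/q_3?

Using pₖ = aₖpₖ₋₁ + pₖ₋₂, qₖ = aₖqₖ₋₁ + qₖ₋₂ (with p₋₁=1, p₋₂=0, q₋₁=0, q₋₂=1):
  k=0: a=4, p=4, q=1
  k=1: a=2, p=9, q=2
  k=2: a=3, p=31, q=7
  k=3: a=6, p=195, q=44

195/44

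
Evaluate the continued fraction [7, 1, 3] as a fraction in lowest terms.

31/4

Using pₖ = aₖpₖ₋₁ + pₖ₋₂ and qₖ = aₖqₖ₋₁ + qₖ₋₂:
  k=0: a=7, p=7, q=1
  k=1: a=1, p=8, q=1
  k=2: a=3, p=31, q=4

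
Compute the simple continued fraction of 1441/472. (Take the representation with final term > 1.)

1441 = 3*472 + 25
472 = 18*25 + 22
25 = 1*22 + 3
22 = 7*3 + 1
3 = 3*1 + 0  (stop)
So 1441/472 = [3; 18, 1, 7, 3].

[3; 18, 1, 7, 3]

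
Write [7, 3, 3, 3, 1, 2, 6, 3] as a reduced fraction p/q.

Fold from the inside: start with 3/1.
  6 + 1/3 = 19/3
  2 + 3/19 = 41/19
  1 + 19/41 = 60/41
  3 + 41/60 = 221/60
  3 + 60/221 = 723/221
  3 + 221/723 = 2390/723
  7 + 723/2390 = 17453/2390

17453/2390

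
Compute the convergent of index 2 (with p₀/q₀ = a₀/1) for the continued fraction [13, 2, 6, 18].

175/13

Using pₖ = aₖpₖ₋₁ + pₖ₋₂, qₖ = aₖqₖ₋₁ + qₖ₋₂ (with p₋₁=1, p₋₂=0, q₋₁=0, q₋₂=1):
  k=0: a=13, p=13, q=1
  k=1: a=2, p=27, q=2
  k=2: a=6, p=175, q=13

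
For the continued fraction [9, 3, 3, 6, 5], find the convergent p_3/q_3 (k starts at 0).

586/63

Using pₖ = aₖpₖ₋₁ + pₖ₋₂, qₖ = aₖqₖ₋₁ + qₖ₋₂ (with p₋₁=1, p₋₂=0, q₋₁=0, q₋₂=1):
  k=0: a=9, p=9, q=1
  k=1: a=3, p=28, q=3
  k=2: a=3, p=93, q=10
  k=3: a=6, p=586, q=63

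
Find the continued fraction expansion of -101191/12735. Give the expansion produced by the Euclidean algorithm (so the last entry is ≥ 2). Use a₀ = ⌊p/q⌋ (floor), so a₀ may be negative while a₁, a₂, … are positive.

[-8; 18, 2, 14, 2, 11]

-101191 = -8×12735 + 689
12735 = 18×689 + 333
689 = 2×333 + 23
333 = 14×23 + 11
23 = 2×11 + 1
11 = 11×1 + 0  (stop)
So -101191/12735 = [-8; 18, 2, 14, 2, 11].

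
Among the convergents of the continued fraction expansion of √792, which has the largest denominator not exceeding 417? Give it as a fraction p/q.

√792 = [28; 7, 56, …] (period length 2).
Convergents:
  p_0/q_0 = 28/1
  p_1/q_1 = 197/7
  p_2/q_2 = 11060/393
  p_3/q_3 = 77617/2758
q_2 = 393 ≤ 417 < 2758 = q_3, so the answer is 11060/393.

11060/393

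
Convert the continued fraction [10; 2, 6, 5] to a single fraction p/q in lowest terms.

701/67

Fold from the inside: start with 5/1.
  6 + 1/5 = 31/5
  2 + 5/31 = 67/31
  10 + 31/67 = 701/67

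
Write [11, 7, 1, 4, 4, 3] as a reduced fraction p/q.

5909/531

Fold from the inside: start with 3/1.
  4 + 1/3 = 13/3
  4 + 3/13 = 55/13
  1 + 13/55 = 68/55
  7 + 55/68 = 531/68
  11 + 68/531 = 5909/531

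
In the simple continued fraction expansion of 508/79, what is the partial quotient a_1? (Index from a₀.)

2

508 = 6·79 + 34   →  a_0 = 6
79 = 2·34 + 11   →  a_1 = 2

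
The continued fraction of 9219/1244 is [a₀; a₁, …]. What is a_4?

9219 = 7·1244 + 511   →  a_0 = 7
1244 = 2·511 + 222   →  a_1 = 2
511 = 2·222 + 67   →  a_2 = 2
222 = 3·67 + 21   →  a_3 = 3
67 = 3·21 + 4   →  a_4 = 3

3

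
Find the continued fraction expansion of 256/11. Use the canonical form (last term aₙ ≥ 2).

256 = 23*11 + 3
11 = 3*3 + 2
3 = 1*2 + 1
2 = 2*1 + 0  (stop)
So 256/11 = [23; 3, 1, 2].

[23; 3, 1, 2]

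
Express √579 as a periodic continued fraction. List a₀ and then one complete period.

a₀ = ⌊√579⌋ = 24.

[24; 16, 48]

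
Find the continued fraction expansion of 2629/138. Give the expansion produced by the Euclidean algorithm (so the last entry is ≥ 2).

[19; 19, 1, 2, 2]

2629 = 19×138 + 7
138 = 19×7 + 5
7 = 1×5 + 2
5 = 2×2 + 1
2 = 2×1 + 0  (stop)
So 2629/138 = [19; 19, 1, 2, 2].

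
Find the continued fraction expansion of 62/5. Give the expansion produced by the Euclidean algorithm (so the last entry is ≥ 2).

62 = 12·5 + 2
5 = 2·2 + 1
2 = 2·1 + 0  (stop)
So 62/5 = [12; 2, 2].

[12; 2, 2]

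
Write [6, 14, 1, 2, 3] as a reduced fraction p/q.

892/147

Fold from the inside: start with 3/1.
  2 + 1/3 = 7/3
  1 + 3/7 = 10/7
  14 + 7/10 = 147/10
  6 + 10/147 = 892/147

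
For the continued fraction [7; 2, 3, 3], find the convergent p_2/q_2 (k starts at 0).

Using pₖ = aₖpₖ₋₁ + pₖ₋₂, qₖ = aₖqₖ₋₁ + qₖ₋₂ (with p₋₁=1, p₋₂=0, q₋₁=0, q₋₂=1):
  k=0: a=7, p=7, q=1
  k=1: a=2, p=15, q=2
  k=2: a=3, p=52, q=7

52/7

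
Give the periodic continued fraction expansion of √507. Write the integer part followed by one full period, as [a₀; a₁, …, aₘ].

[22; 1, 1, 14, 1, 1, 44]

a₀ = ⌊√507⌋ = 22.
With m₀=0, d₀=1 and mₖ₊₁ = dₖaₖ − mₖ, dₖ₊₁ = (n − mₖ₊₁²)/dₖ, aₖ₊₁ = ⌊(a₀+mₖ₊₁)/dₖ₊₁⌋:
  k=1: m=22, d=23, a=1
  k=2: m=1, d=22, a=1
  k=3: m=21, d=3, a=14
  k=4: m=21, d=22, a=1
  k=5: m=1, d=23, a=1
  k=6: m=22, d=1, a=44
d=1 and a=2a₀=44 at k=6, so the next step gives (m, d) = (22, 23) again — its k=1 value — and the period has length 6.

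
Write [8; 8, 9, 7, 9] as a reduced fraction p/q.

Fold from the inside: start with 9/1.
  7 + 1/9 = 64/9
  9 + 9/64 = 585/64
  8 + 64/585 = 4744/585
  8 + 585/4744 = 38537/4744

38537/4744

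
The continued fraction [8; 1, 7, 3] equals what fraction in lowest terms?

222/25

Using pₖ = aₖpₖ₋₁ + pₖ₋₂ and qₖ = aₖqₖ₋₁ + qₖ₋₂:
  k=0: a=8, p=8, q=1
  k=1: a=1, p=9, q=1
  k=2: a=7, p=71, q=8
  k=3: a=3, p=222, q=25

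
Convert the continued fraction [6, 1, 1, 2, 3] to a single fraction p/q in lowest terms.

Fold from the inside: start with 3/1.
  2 + 1/3 = 7/3
  1 + 3/7 = 10/7
  1 + 7/10 = 17/10
  6 + 10/17 = 112/17

112/17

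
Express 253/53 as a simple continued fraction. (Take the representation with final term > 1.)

[4; 1, 3, 2, 2, 2]

253 = 4×53 + 41
53 = 1×41 + 12
41 = 3×12 + 5
12 = 2×5 + 2
5 = 2×2 + 1
2 = 2×1 + 0  (stop)
So 253/53 = [4; 1, 3, 2, 2, 2].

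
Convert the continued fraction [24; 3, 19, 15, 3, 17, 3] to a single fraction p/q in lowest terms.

Using pₖ = aₖpₖ₋₁ + pₖ₋₂ and qₖ = aₖqₖ₋₁ + qₖ₋₂:
  k=0: a=24, p=24, q=1
  k=1: a=3, p=73, q=3
  k=2: a=19, p=1411, q=58
  k=3: a=15, p=21238, q=873
  k=4: a=3, p=65125, q=2677
  k=5: a=17, p=1128363, q=46382
  k=6: a=3, p=3450214, q=141823

3450214/141823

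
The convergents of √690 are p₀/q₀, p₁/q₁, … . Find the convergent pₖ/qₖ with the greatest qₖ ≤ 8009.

76886/2927

√690 = [26; 3, 1, 2, 1, 3, 52, …] (period length 6).
Convergents:
  p_0/q_0 = 26/1
  p_1/q_1 = 79/3
  p_2/q_2 = 105/4
  p_3/q_3 = 289/11
  p_4/q_4 = 394/15
  p_5/q_5 = 1471/56
  p_6/q_6 = 76886/2927
  p_7/q_7 = 232129/8837
q_6 = 2927 ≤ 8009 < 8837 = q_7, so the answer is 76886/2927.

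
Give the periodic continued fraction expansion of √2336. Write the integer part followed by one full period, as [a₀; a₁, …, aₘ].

a₀ = ⌊√2336⌋ = 48.
With m₀=0, d₀=1 and mₖ₊₁ = dₖaₖ − mₖ, dₖ₊₁ = (n − mₖ₊₁²)/dₖ, aₖ₊₁ = ⌊(a₀+mₖ₊₁)/dₖ₊₁⌋:
  k=1: m=48, d=32, a=3
  k=2: m=48, d=1, a=96
d=1 and a=2a₀=96 at k=2, so the next step gives (m, d) = (48, 32) again — its k=1 value — and the period has length 2.

[48; 3, 96]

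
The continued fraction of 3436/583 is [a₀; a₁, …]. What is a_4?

3436 = 5·583 + 521   →  a_0 = 5
583 = 1·521 + 62   →  a_1 = 1
521 = 8·62 + 25   →  a_2 = 8
62 = 2·25 + 12   →  a_3 = 2
25 = 2·12 + 1   →  a_4 = 2

2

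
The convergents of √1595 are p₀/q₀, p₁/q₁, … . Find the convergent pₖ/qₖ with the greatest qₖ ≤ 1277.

√1595 = [39; 1, 14, 1, 78, …] (period length 4).
Convergents:
  p_0/q_0 = 39/1
  p_1/q_1 = 40/1
  p_2/q_2 = 599/15
  p_3/q_3 = 639/16
  p_4/q_4 = 50441/1263
  p_5/q_5 = 51080/1279
q_4 = 1263 ≤ 1277 < 1279 = q_5, so the answer is 50441/1263.

50441/1263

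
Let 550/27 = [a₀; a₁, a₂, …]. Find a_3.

2

550 = 20·27 + 10   →  a_0 = 20
27 = 2·10 + 7   →  a_1 = 2
10 = 1·7 + 3   →  a_2 = 1
7 = 2·3 + 1   →  a_3 = 2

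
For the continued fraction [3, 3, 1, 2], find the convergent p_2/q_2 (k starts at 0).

Using pₖ = aₖpₖ₋₁ + pₖ₋₂, qₖ = aₖqₖ₋₁ + qₖ₋₂ (with p₋₁=1, p₋₂=0, q₋₁=0, q₋₂=1):
  k=0: a=3, p=3, q=1
  k=1: a=3, p=10, q=3
  k=2: a=1, p=13, q=4

13/4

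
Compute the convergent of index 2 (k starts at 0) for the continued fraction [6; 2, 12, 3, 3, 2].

162/25

Using pₖ = aₖpₖ₋₁ + pₖ₋₂, qₖ = aₖqₖ₋₁ + qₖ₋₂ (with p₋₁=1, p₋₂=0, q₋₁=0, q₋₂=1):
  k=0: a=6, p=6, q=1
  k=1: a=2, p=13, q=2
  k=2: a=12, p=162, q=25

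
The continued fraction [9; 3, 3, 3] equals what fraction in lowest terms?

Fold from the inside: start with 3/1.
  3 + 1/3 = 10/3
  3 + 3/10 = 33/10
  9 + 10/33 = 307/33

307/33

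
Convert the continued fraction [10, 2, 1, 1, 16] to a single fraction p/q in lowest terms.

863/83

Using pₖ = aₖpₖ₋₁ + pₖ₋₂ and qₖ = aₖqₖ₋₁ + qₖ₋₂:
  k=0: a=10, p=10, q=1
  k=1: a=2, p=21, q=2
  k=2: a=1, p=31, q=3
  k=3: a=1, p=52, q=5
  k=4: a=16, p=863, q=83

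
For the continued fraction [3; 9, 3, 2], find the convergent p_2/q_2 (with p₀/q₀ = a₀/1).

87/28

Using pₖ = aₖpₖ₋₁ + pₖ₋₂, qₖ = aₖqₖ₋₁ + qₖ₋₂ (with p₋₁=1, p₋₂=0, q₋₁=0, q₋₂=1):
  k=0: a=3, p=3, q=1
  k=1: a=9, p=28, q=9
  k=2: a=3, p=87, q=28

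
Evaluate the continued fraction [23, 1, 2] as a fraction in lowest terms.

71/3

Using pₖ = aₖpₖ₋₁ + pₖ₋₂ and qₖ = aₖqₖ₋₁ + qₖ₋₂:
  k=0: a=23, p=23, q=1
  k=1: a=1, p=24, q=1
  k=2: a=2, p=71, q=3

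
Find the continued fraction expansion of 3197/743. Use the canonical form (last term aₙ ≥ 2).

3197 = 4×743 + 225
743 = 3×225 + 68
225 = 3×68 + 21
68 = 3×21 + 5
21 = 4×5 + 1
5 = 5×1 + 0  (stop)
So 3197/743 = [4; 3, 3, 3, 4, 5].

[4; 3, 3, 3, 4, 5]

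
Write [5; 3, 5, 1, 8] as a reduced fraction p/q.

Fold from the inside: start with 8/1.
  1 + 1/8 = 9/8
  5 + 8/9 = 53/9
  3 + 9/53 = 168/53
  5 + 53/168 = 893/168

893/168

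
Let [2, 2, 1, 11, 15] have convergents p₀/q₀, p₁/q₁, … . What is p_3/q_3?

Using pₖ = aₖpₖ₋₁ + pₖ₋₂, qₖ = aₖqₖ₋₁ + qₖ₋₂ (with p₋₁=1, p₋₂=0, q₋₁=0, q₋₂=1):
  k=0: a=2, p=2, q=1
  k=1: a=2, p=5, q=2
  k=2: a=1, p=7, q=3
  k=3: a=11, p=82, q=35

82/35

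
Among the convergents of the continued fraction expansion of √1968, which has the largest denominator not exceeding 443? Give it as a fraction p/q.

10780/243

√1968 = [44; 2, 1, 3, 5, 3, 1, 2, 88, …] (period length 8).
Convergents:
  p_0/q_0 = 44/1
  p_1/q_1 = 89/2
  p_2/q_2 = 133/3
  p_3/q_3 = 488/11
  p_4/q_4 = 2573/58
  p_5/q_5 = 8207/185
  p_6/q_6 = 10780/243
  p_7/q_7 = 29767/671
q_6 = 243 ≤ 443 < 671 = q_7, so the answer is 10780/243.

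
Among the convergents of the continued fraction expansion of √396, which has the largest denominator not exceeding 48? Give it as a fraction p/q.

√396 = [19; 1, 8, 1, 38, …] (period length 4).
Convergents:
  p_0/q_0 = 19/1
  p_1/q_1 = 20/1
  p_2/q_2 = 179/9
  p_3/q_3 = 199/10
  p_4/q_4 = 7741/389
q_3 = 10 ≤ 48 < 389 = q_4, so the answer is 199/10.

199/10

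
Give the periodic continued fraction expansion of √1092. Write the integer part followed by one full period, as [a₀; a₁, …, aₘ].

[33; 22, 66]

a₀ = ⌊√1092⌋ = 33.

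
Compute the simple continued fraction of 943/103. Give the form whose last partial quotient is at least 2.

[9; 6, 2, 3, 2]

943 = 9*103 + 16
103 = 6*16 + 7
16 = 2*7 + 2
7 = 3*2 + 1
2 = 2*1 + 0  (stop)
So 943/103 = [9; 6, 2, 3, 2].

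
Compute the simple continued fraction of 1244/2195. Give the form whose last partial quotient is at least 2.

1244 = 0·2195 + 1244
2195 = 1·1244 + 951
1244 = 1·951 + 293
951 = 3·293 + 72
293 = 4·72 + 5
72 = 14·5 + 2
5 = 2·2 + 1
2 = 2·1 + 0  (stop)
So 1244/2195 = [0; 1, 1, 3, 4, 14, 2, 2].

[0; 1, 1, 3, 4, 14, 2, 2]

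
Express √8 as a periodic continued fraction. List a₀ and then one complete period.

a₀ = ⌊√8⌋ = 2.
With m₀=0, d₀=1 and mₖ₊₁ = dₖaₖ − mₖ, dₖ₊₁ = (n − mₖ₊₁²)/dₖ, aₖ₊₁ = ⌊(a₀+mₖ₊₁)/dₖ₊₁⌋:
  k=1: m=2, d=4, a=1
  k=2: m=2, d=1, a=4
d=1 and a=2a₀=4 at k=2, so the next step gives (m, d) = (2, 4) again — its k=1 value — and the period has length 2.

[2; 1, 4]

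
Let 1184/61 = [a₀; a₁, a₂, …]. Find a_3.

3

1184 = 19·61 + 25   →  a_0 = 19
61 = 2·25 + 11   →  a_1 = 2
25 = 2·11 + 3   →  a_2 = 2
11 = 3·3 + 2   →  a_3 = 3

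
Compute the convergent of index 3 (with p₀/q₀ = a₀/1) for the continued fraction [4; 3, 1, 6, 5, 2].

Using pₖ = aₖpₖ₋₁ + pₖ₋₂, qₖ = aₖqₖ₋₁ + qₖ₋₂ (with p₋₁=1, p₋₂=0, q₋₁=0, q₋₂=1):
  k=0: a=4, p=4, q=1
  k=1: a=3, p=13, q=3
  k=2: a=1, p=17, q=4
  k=3: a=6, p=115, q=27

115/27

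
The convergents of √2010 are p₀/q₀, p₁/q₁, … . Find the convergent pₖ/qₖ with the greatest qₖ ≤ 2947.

√2010 = [44; 1, 4, 1, 88, …] (period length 4).
Convergents:
  p_0/q_0 = 44/1
  p_1/q_1 = 45/1
  p_2/q_2 = 224/5
  p_3/q_3 = 269/6
  p_4/q_4 = 23896/533
  p_5/q_5 = 24165/539
  p_6/q_6 = 120556/2689
  p_7/q_7 = 144721/3228
q_6 = 2689 ≤ 2947 < 3228 = q_7, so the answer is 120556/2689.

120556/2689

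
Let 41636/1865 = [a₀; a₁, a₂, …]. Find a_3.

41636 = 22·1865 + 606   →  a_0 = 22
1865 = 3·606 + 47   →  a_1 = 3
606 = 12·47 + 42   →  a_2 = 12
47 = 1·42 + 5   →  a_3 = 1

1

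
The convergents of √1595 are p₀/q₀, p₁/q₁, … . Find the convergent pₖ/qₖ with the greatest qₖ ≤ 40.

639/16

√1595 = [39; 1, 14, 1, 78, …] (period length 4).
Convergents:
  p_0/q_0 = 39/1
  p_1/q_1 = 40/1
  p_2/q_2 = 599/15
  p_3/q_3 = 639/16
  p_4/q_4 = 50441/1263
q_3 = 16 ≤ 40 < 1263 = q_4, so the answer is 639/16.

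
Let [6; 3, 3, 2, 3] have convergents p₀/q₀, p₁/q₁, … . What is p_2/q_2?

63/10

Using pₖ = aₖpₖ₋₁ + pₖ₋₂, qₖ = aₖqₖ₋₁ + qₖ₋₂ (with p₋₁=1, p₋₂=0, q₋₁=0, q₋₂=1):
  k=0: a=6, p=6, q=1
  k=1: a=3, p=19, q=3
  k=2: a=3, p=63, q=10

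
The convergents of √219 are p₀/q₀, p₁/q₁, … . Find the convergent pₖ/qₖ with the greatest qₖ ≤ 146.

2131/144

√219 = [14; 1, 3, 1, 28, …] (period length 4).
Convergents:
  p_0/q_0 = 14/1
  p_1/q_1 = 15/1
  p_2/q_2 = 59/4
  p_3/q_3 = 74/5
  p_4/q_4 = 2131/144
  p_5/q_5 = 2205/149
q_4 = 144 ≤ 146 < 149 = q_5, so the answer is 2131/144.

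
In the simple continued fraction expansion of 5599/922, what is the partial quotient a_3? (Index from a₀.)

5599 = 6·922 + 67   →  a_0 = 6
922 = 13·67 + 51   →  a_1 = 13
67 = 1·51 + 16   →  a_2 = 1
51 = 3·16 + 3   →  a_3 = 3

3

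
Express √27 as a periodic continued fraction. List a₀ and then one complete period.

[5; 5, 10]

a₀ = ⌊√27⌋ = 5.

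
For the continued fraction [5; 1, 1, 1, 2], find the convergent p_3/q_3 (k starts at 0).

17/3

Using pₖ = aₖpₖ₋₁ + pₖ₋₂, qₖ = aₖqₖ₋₁ + qₖ₋₂ (with p₋₁=1, p₋₂=0, q₋₁=0, q₋₂=1):
  k=0: a=5, p=5, q=1
  k=1: a=1, p=6, q=1
  k=2: a=1, p=11, q=2
  k=3: a=1, p=17, q=3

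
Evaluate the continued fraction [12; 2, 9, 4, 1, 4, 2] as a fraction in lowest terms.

12836/1029

Using pₖ = aₖpₖ₋₁ + pₖ₋₂ and qₖ = aₖqₖ₋₁ + qₖ₋₂:
  k=0: a=12, p=12, q=1
  k=1: a=2, p=25, q=2
  k=2: a=9, p=237, q=19
  k=3: a=4, p=973, q=78
  k=4: a=1, p=1210, q=97
  k=5: a=4, p=5813, q=466
  k=6: a=2, p=12836, q=1029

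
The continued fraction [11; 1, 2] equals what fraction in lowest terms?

Fold from the inside: start with 2/1.
  1 + 1/2 = 3/2
  11 + 2/3 = 35/3

35/3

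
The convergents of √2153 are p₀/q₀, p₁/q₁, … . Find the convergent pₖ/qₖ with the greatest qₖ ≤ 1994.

43106/929

√2153 = [46; 2, 2, 92, …] (period length 3).
Convergents:
  p_0/q_0 = 46/1
  p_1/q_1 = 93/2
  p_2/q_2 = 232/5
  p_3/q_3 = 21437/462
  p_4/q_4 = 43106/929
  p_5/q_5 = 107649/2320
q_4 = 929 ≤ 1994 < 2320 = q_5, so the answer is 43106/929.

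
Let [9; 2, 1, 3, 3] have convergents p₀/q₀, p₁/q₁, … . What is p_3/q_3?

103/11

Using pₖ = aₖpₖ₋₁ + pₖ₋₂, qₖ = aₖqₖ₋₁ + qₖ₋₂ (with p₋₁=1, p₋₂=0, q₋₁=0, q₋₂=1):
  k=0: a=9, p=9, q=1
  k=1: a=2, p=19, q=2
  k=2: a=1, p=28, q=3
  k=3: a=3, p=103, q=11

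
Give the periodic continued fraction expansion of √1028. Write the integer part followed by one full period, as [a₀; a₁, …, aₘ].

[32; 16, 64]

a₀ = ⌊√1028⌋ = 32.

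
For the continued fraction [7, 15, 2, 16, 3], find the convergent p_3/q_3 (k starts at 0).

Using pₖ = aₖpₖ₋₁ + pₖ₋₂, qₖ = aₖqₖ₋₁ + qₖ₋₂ (with p₋₁=1, p₋₂=0, q₋₁=0, q₋₂=1):
  k=0: a=7, p=7, q=1
  k=1: a=15, p=106, q=15
  k=2: a=2, p=219, q=31
  k=3: a=16, p=3610, q=511

3610/511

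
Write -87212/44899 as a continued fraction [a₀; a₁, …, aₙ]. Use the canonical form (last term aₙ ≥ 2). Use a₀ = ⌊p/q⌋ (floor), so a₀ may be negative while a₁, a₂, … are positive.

[-2; 17, 2, 1, 3, 6, 12, 3]

-87212 = -2*44899 + 2586
44899 = 17*2586 + 937
2586 = 2*937 + 712
937 = 1*712 + 225
712 = 3*225 + 37
225 = 6*37 + 3
37 = 12*3 + 1
3 = 3*1 + 0  (stop)
So -87212/44899 = [-2; 17, 2, 1, 3, 6, 12, 3].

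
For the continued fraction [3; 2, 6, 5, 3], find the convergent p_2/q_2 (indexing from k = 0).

45/13

Using pₖ = aₖpₖ₋₁ + pₖ₋₂, qₖ = aₖqₖ₋₁ + qₖ₋₂ (with p₋₁=1, p₋₂=0, q₋₁=0, q₋₂=1):
  k=0: a=3, p=3, q=1
  k=1: a=2, p=7, q=2
  k=2: a=6, p=45, q=13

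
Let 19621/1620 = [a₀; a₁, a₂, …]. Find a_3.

19621 = 12·1620 + 181   →  a_0 = 12
1620 = 8·181 + 172   →  a_1 = 8
181 = 1·172 + 9   →  a_2 = 1
172 = 19·9 + 1   →  a_3 = 19

19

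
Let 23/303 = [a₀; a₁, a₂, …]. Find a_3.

23 = 0·303 + 23   →  a_0 = 0
303 = 13·23 + 4   →  a_1 = 13
23 = 5·4 + 3   →  a_2 = 5
4 = 1·3 + 1   →  a_3 = 1

1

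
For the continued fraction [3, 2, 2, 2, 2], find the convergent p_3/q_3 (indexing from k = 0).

41/12

Using pₖ = aₖpₖ₋₁ + pₖ₋₂, qₖ = aₖqₖ₋₁ + qₖ₋₂ (with p₋₁=1, p₋₂=0, q₋₁=0, q₋₂=1):
  k=0: a=3, p=3, q=1
  k=1: a=2, p=7, q=2
  k=2: a=2, p=17, q=5
  k=3: a=2, p=41, q=12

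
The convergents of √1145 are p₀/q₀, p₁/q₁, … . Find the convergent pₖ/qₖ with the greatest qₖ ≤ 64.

√1145 = [33; 1, 5, 5, 1, 66, …] (period length 5).
Convergents:
  p_0/q_0 = 33/1
  p_1/q_1 = 34/1
  p_2/q_2 = 203/6
  p_3/q_3 = 1049/31
  p_4/q_4 = 1252/37
  p_5/q_5 = 83681/2473
q_4 = 37 ≤ 64 < 2473 = q_5, so the answer is 1252/37.

1252/37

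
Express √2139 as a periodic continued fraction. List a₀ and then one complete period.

[46; 4, 92]

a₀ = ⌊√2139⌋ = 46.
With m₀=0, d₀=1 and mₖ₊₁ = dₖaₖ − mₖ, dₖ₊₁ = (n − mₖ₊₁²)/dₖ, aₖ₊₁ = ⌊(a₀+mₖ₊₁)/dₖ₊₁⌋:
  k=1: m=46, d=23, a=4
  k=2: m=46, d=1, a=92
d=1 and a=2a₀=92 at k=2, so the next step gives (m, d) = (46, 23) again — its k=1 value — and the period has length 2.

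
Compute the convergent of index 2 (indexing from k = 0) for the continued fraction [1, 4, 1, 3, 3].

6/5

Using pₖ = aₖpₖ₋₁ + pₖ₋₂, qₖ = aₖqₖ₋₁ + qₖ₋₂ (with p₋₁=1, p₋₂=0, q₋₁=0, q₋₂=1):
  k=0: a=1, p=1, q=1
  k=1: a=4, p=5, q=4
  k=2: a=1, p=6, q=5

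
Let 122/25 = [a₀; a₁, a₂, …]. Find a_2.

122 = 4·25 + 22   →  a_0 = 4
25 = 1·22 + 3   →  a_1 = 1
22 = 7·3 + 1   →  a_2 = 7

7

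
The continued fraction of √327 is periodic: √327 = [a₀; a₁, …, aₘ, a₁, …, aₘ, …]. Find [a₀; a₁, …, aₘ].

a₀ = ⌊√327⌋ = 18.

[18; 12, 36]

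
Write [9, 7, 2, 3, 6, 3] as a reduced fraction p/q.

Using pₖ = aₖpₖ₋₁ + pₖ₋₂ and qₖ = aₖqₖ₋₁ + qₖ₋₂:
  k=0: a=9, p=9, q=1
  k=1: a=7, p=64, q=7
  k=2: a=2, p=137, q=15
  k=3: a=3, p=475, q=52
  k=4: a=6, p=2987, q=327
  k=5: a=3, p=9436, q=1033

9436/1033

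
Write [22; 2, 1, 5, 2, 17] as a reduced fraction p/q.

Using pₖ = aₖpₖ₋₁ + pₖ₋₂ and qₖ = aₖqₖ₋₁ + qₖ₋₂:
  k=0: a=22, p=22, q=1
  k=1: a=2, p=45, q=2
  k=2: a=1, p=67, q=3
  k=3: a=5, p=380, q=17
  k=4: a=2, p=827, q=37
  k=5: a=17, p=14439, q=646

14439/646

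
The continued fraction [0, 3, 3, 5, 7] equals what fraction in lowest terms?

115/381

Using pₖ = aₖpₖ₋₁ + pₖ₋₂ and qₖ = aₖqₖ₋₁ + qₖ₋₂:
  k=0: a=0, p=0, q=1
  k=1: a=3, p=1, q=3
  k=2: a=3, p=3, q=10
  k=3: a=5, p=16, q=53
  k=4: a=7, p=115, q=381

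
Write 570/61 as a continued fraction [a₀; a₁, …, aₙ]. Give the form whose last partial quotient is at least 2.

570 = 9×61 + 21
61 = 2×21 + 19
21 = 1×19 + 2
19 = 9×2 + 1
2 = 2×1 + 0  (stop)
So 570/61 = [9; 2, 1, 9, 2].

[9; 2, 1, 9, 2]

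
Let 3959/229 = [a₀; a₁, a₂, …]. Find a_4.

1

3959 = 17·229 + 66   →  a_0 = 17
229 = 3·66 + 31   →  a_1 = 3
66 = 2·31 + 4   →  a_2 = 2
31 = 7·4 + 3   →  a_3 = 7
4 = 1·3 + 1   →  a_4 = 1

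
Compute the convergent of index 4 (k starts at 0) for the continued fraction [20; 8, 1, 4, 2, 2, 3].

1951/97

Using pₖ = aₖpₖ₋₁ + pₖ₋₂, qₖ = aₖqₖ₋₁ + qₖ₋₂ (with p₋₁=1, p₋₂=0, q₋₁=0, q₋₂=1):
  k=0: a=20, p=20, q=1
  k=1: a=8, p=161, q=8
  k=2: a=1, p=181, q=9
  k=3: a=4, p=885, q=44
  k=4: a=2, p=1951, q=97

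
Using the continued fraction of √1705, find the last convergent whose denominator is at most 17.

289/7

√1705 = [41; 3, 2, 3, 82, …] (period length 4).
Convergents:
  p_0/q_0 = 41/1
  p_1/q_1 = 124/3
  p_2/q_2 = 289/7
  p_3/q_3 = 991/24
q_2 = 7 ≤ 17 < 24 = q_3, so the answer is 289/7.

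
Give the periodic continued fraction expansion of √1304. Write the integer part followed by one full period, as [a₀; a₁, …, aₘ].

[36; 9, 72]

a₀ = ⌊√1304⌋ = 36.
With m₀=0, d₀=1 and mₖ₊₁ = dₖaₖ − mₖ, dₖ₊₁ = (n − mₖ₊₁²)/dₖ, aₖ₊₁ = ⌊(a₀+mₖ₊₁)/dₖ₊₁⌋:
  k=1: m=36, d=8, a=9
  k=2: m=36, d=1, a=72
d=1 and a=2a₀=72 at k=2, so the next step gives (m, d) = (36, 8) again — its k=1 value — and the period has length 2.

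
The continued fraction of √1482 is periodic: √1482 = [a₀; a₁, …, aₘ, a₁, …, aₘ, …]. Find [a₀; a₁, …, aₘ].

a₀ = ⌊√1482⌋ = 38.
With m₀=0, d₀=1 and mₖ₊₁ = dₖaₖ − mₖ, dₖ₊₁ = (n − mₖ₊₁²)/dₖ, aₖ₊₁ = ⌊(a₀+mₖ₊₁)/dₖ₊₁⌋:
  k=1: m=38, d=38, a=2
  k=2: m=38, d=1, a=76
d=1 and a=2a₀=76 at k=2, so the next step gives (m, d) = (38, 38) again — its k=1 value — and the period has length 2.

[38; 2, 76]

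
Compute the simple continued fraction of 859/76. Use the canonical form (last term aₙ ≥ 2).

[11; 3, 3, 3, 2]

859 = 11*76 + 23
76 = 3*23 + 7
23 = 3*7 + 2
7 = 3*2 + 1
2 = 2*1 + 0  (stop)
So 859/76 = [11; 3, 3, 3, 2].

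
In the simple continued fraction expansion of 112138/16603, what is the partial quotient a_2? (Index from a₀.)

112138 = 6·16603 + 12520   →  a_0 = 6
16603 = 1·12520 + 4083   →  a_1 = 1
12520 = 3·4083 + 271   →  a_2 = 3

3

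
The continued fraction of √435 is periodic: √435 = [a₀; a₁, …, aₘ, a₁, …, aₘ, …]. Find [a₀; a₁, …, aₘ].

a₀ = ⌊√435⌋ = 20.
With m₀=0, d₀=1 and mₖ₊₁ = dₖaₖ − mₖ, dₖ₊₁ = (n − mₖ₊₁²)/dₖ, aₖ₊₁ = ⌊(a₀+mₖ₊₁)/dₖ₊₁⌋:
  k=1: m=20, d=35, a=1
  k=2: m=15, d=6, a=5
  k=3: m=15, d=35, a=1
  k=4: m=20, d=1, a=40
d=1 and a=2a₀=40 at k=4, so the next step gives (m, d) = (20, 35) again — its k=1 value — and the period has length 4.

[20; 1, 5, 1, 40]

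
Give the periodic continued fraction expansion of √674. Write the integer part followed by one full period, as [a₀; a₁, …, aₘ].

[25; 1, 24, 1, 50]

a₀ = ⌊√674⌋ = 25.
With m₀=0, d₀=1 and mₖ₊₁ = dₖaₖ − mₖ, dₖ₊₁ = (n − mₖ₊₁²)/dₖ, aₖ₊₁ = ⌊(a₀+mₖ₊₁)/dₖ₊₁⌋:
  k=1: m=25, d=49, a=1
  k=2: m=24, d=2, a=24
  k=3: m=24, d=49, a=1
  k=4: m=25, d=1, a=50
d=1 and a=2a₀=50 at k=4, so the next step gives (m, d) = (25, 49) again — its k=1 value — and the period has length 4.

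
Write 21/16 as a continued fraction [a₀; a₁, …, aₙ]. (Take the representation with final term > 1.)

21 = 1×16 + 5
16 = 3×5 + 1
5 = 5×1 + 0  (stop)
So 21/16 = [1; 3, 5].

[1; 3, 5]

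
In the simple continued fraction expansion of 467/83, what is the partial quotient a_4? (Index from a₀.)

2

467 = 5·83 + 52   →  a_0 = 5
83 = 1·52 + 31   →  a_1 = 1
52 = 1·31 + 21   →  a_2 = 1
31 = 1·21 + 10   →  a_3 = 1
21 = 2·10 + 1   →  a_4 = 2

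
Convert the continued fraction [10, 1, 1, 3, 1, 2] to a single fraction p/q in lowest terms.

Fold from the inside: start with 2/1.
  1 + 1/2 = 3/2
  3 + 2/3 = 11/3
  1 + 3/11 = 14/11
  1 + 11/14 = 25/14
  10 + 14/25 = 264/25

264/25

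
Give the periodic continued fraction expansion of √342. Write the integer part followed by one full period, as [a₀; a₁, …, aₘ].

[18; 2, 36]

a₀ = ⌊√342⌋ = 18.
With m₀=0, d₀=1 and mₖ₊₁ = dₖaₖ − mₖ, dₖ₊₁ = (n − mₖ₊₁²)/dₖ, aₖ₊₁ = ⌊(a₀+mₖ₊₁)/dₖ₊₁⌋:
  k=1: m=18, d=18, a=2
  k=2: m=18, d=1, a=36
d=1 and a=2a₀=36 at k=2, so the next step gives (m, d) = (18, 18) again — its k=1 value — and the period has length 2.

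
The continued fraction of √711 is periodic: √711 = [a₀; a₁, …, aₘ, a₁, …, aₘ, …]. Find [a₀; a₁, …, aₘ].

[26; 1, 1, 1, 52]

a₀ = ⌊√711⌋ = 26.
With m₀=0, d₀=1 and mₖ₊₁ = dₖaₖ − mₖ, dₖ₊₁ = (n − mₖ₊₁²)/dₖ, aₖ₊₁ = ⌊(a₀+mₖ₊₁)/dₖ₊₁⌋:
  k=1: m=26, d=35, a=1
  k=2: m=9, d=18, a=1
  k=3: m=9, d=35, a=1
  k=4: m=26, d=1, a=52
d=1 and a=2a₀=52 at k=4, so the next step gives (m, d) = (26, 35) again — its k=1 value — and the period has length 4.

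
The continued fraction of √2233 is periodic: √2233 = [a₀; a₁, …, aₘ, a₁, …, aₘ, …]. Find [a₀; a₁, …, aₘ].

[47; 3, 1, 12, 1, 3, 94]

a₀ = ⌊√2233⌋ = 47.
With m₀=0, d₀=1 and mₖ₊₁ = dₖaₖ − mₖ, dₖ₊₁ = (n − mₖ₊₁²)/dₖ, aₖ₊₁ = ⌊(a₀+mₖ₊₁)/dₖ₊₁⌋:
  k=1: m=47, d=24, a=3
  k=2: m=25, d=67, a=1
  k=3: m=42, d=7, a=12
  k=4: m=42, d=67, a=1
  k=5: m=25, d=24, a=3
  k=6: m=47, d=1, a=94
d=1 and a=2a₀=94 at k=6, so the next step gives (m, d) = (47, 24) again — its k=1 value — and the period has length 6.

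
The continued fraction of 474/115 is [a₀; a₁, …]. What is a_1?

474 = 4·115 + 14   →  a_0 = 4
115 = 8·14 + 3   →  a_1 = 8

8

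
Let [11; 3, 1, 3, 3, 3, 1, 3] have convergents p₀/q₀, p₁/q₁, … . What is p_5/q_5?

Using pₖ = aₖpₖ₋₁ + pₖ₋₂, qₖ = aₖqₖ₋₁ + qₖ₋₂ (with p₋₁=1, p₋₂=0, q₋₁=0, q₋₂=1):
  k=0: a=11, p=11, q=1
  k=1: a=3, p=34, q=3
  k=2: a=1, p=45, q=4
  k=3: a=3, p=169, q=15
  k=4: a=3, p=552, q=49
  k=5: a=3, p=1825, q=162

1825/162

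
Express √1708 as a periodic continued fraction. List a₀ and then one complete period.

[41; 3, 20, 3, 82]

a₀ = ⌊√1708⌋ = 41.
With m₀=0, d₀=1 and mₖ₊₁ = dₖaₖ − mₖ, dₖ₊₁ = (n − mₖ₊₁²)/dₖ, aₖ₊₁ = ⌊(a₀+mₖ₊₁)/dₖ₊₁⌋:
  k=1: m=41, d=27, a=3
  k=2: m=40, d=4, a=20
  k=3: m=40, d=27, a=3
  k=4: m=41, d=1, a=82
d=1 and a=2a₀=82 at k=4, so the next step gives (m, d) = (41, 27) again — its k=1 value — and the period has length 4.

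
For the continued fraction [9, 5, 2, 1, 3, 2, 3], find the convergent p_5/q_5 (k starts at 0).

Using pₖ = aₖpₖ₋₁ + pₖ₋₂, qₖ = aₖqₖ₋₁ + qₖ₋₂ (with p₋₁=1, p₋₂=0, q₋₁=0, q₋₂=1):
  k=0: a=9, p=9, q=1
  k=1: a=5, p=46, q=5
  k=2: a=2, p=101, q=11
  k=3: a=1, p=147, q=16
  k=4: a=3, p=542, q=59
  k=5: a=2, p=1231, q=134

1231/134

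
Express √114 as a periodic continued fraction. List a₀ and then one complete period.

[10; 1, 2, 10, 2, 1, 20]

a₀ = ⌊√114⌋ = 10.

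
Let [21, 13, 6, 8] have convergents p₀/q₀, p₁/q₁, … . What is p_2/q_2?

1665/79

Using pₖ = aₖpₖ₋₁ + pₖ₋₂, qₖ = aₖqₖ₋₁ + qₖ₋₂ (with p₋₁=1, p₋₂=0, q₋₁=0, q₋₂=1):
  k=0: a=21, p=21, q=1
  k=1: a=13, p=274, q=13
  k=2: a=6, p=1665, q=79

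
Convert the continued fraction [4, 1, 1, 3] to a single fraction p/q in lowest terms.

Using pₖ = aₖpₖ₋₁ + pₖ₋₂ and qₖ = aₖqₖ₋₁ + qₖ₋₂:
  k=0: a=4, p=4, q=1
  k=1: a=1, p=5, q=1
  k=2: a=1, p=9, q=2
  k=3: a=3, p=32, q=7

32/7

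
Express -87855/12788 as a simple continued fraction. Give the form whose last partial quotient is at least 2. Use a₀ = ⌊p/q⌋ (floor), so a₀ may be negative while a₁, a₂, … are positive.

[-7; 7, 1, 2, 3, 9, 2, 8]

-87855 = -7·12788 + 1661
12788 = 7·1661 + 1161
1661 = 1·1161 + 500
1161 = 2·500 + 161
500 = 3·161 + 17
161 = 9·17 + 8
17 = 2·8 + 1
8 = 8·1 + 0  (stop)
So -87855/12788 = [-7; 7, 1, 2, 3, 9, 2, 8].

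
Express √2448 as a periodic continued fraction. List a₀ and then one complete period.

[49; 2, 10, 2, 98]

a₀ = ⌊√2448⌋ = 49.
With m₀=0, d₀=1 and mₖ₊₁ = dₖaₖ − mₖ, dₖ₊₁ = (n − mₖ₊₁²)/dₖ, aₖ₊₁ = ⌊(a₀+mₖ₊₁)/dₖ₊₁⌋:
  k=1: m=49, d=47, a=2
  k=2: m=45, d=9, a=10
  k=3: m=45, d=47, a=2
  k=4: m=49, d=1, a=98
d=1 and a=2a₀=98 at k=4, so the next step gives (m, d) = (49, 47) again — its k=1 value — and the period has length 4.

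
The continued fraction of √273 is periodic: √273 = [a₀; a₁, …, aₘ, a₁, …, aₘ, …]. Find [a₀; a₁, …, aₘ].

a₀ = ⌊√273⌋ = 16.
With m₀=0, d₀=1 and mₖ₊₁ = dₖaₖ − mₖ, dₖ₊₁ = (n − mₖ₊₁²)/dₖ, aₖ₊₁ = ⌊(a₀+mₖ₊₁)/dₖ₊₁⌋:
  k=1: m=16, d=17, a=1
  k=2: m=1, d=16, a=1
  k=3: m=15, d=3, a=10
  k=4: m=15, d=16, a=1
  k=5: m=1, d=17, a=1
  k=6: m=16, d=1, a=32
d=1 and a=2a₀=32 at k=6, so the next step gives (m, d) = (16, 17) again — its k=1 value — and the period has length 6.

[16; 1, 1, 10, 1, 1, 32]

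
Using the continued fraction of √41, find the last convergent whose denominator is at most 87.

397/62

√41 = [6; 2, 2, 12, …] (period length 3).
Convergents:
  p_0/q_0 = 6/1
  p_1/q_1 = 13/2
  p_2/q_2 = 32/5
  p_3/q_3 = 397/62
  p_4/q_4 = 826/129
q_3 = 62 ≤ 87 < 129 = q_4, so the answer is 397/62.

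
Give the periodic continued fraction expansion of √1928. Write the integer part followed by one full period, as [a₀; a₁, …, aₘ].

[43; 1, 9, 1, 86]

a₀ = ⌊√1928⌋ = 43.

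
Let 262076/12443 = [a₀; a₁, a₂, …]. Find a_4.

3

262076 = 21·12443 + 773   →  a_0 = 21
12443 = 16·773 + 75   →  a_1 = 16
773 = 10·75 + 23   →  a_2 = 10
75 = 3·23 + 6   →  a_3 = 3
23 = 3·6 + 5   →  a_4 = 3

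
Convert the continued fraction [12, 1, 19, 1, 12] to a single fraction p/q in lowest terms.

Using pₖ = aₖpₖ₋₁ + pₖ₋₂ and qₖ = aₖqₖ₋₁ + qₖ₋₂:
  k=0: a=12, p=12, q=1
  k=1: a=1, p=13, q=1
  k=2: a=19, p=259, q=20
  k=3: a=1, p=272, q=21
  k=4: a=12, p=3523, q=272

3523/272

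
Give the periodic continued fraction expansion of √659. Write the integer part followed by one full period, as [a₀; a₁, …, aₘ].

[25; 1, 2, 25, 2, 1, 50]

a₀ = ⌊√659⌋ = 25.
With m₀=0, d₀=1 and mₖ₊₁ = dₖaₖ − mₖ, dₖ₊₁ = (n − mₖ₊₁²)/dₖ, aₖ₊₁ = ⌊(a₀+mₖ₊₁)/dₖ₊₁⌋:
  k=1: m=25, d=34, a=1
  k=2: m=9, d=17, a=2
  k=3: m=25, d=2, a=25
  k=4: m=25, d=17, a=2
  k=5: m=9, d=34, a=1
  k=6: m=25, d=1, a=50
d=1 and a=2a₀=50 at k=6, so the next step gives (m, d) = (25, 34) again — its k=1 value — and the period has length 6.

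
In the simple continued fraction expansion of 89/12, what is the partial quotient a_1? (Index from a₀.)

89 = 7·12 + 5   →  a_0 = 7
12 = 2·5 + 2   →  a_1 = 2

2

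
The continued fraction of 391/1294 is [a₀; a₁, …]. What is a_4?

391 = 0·1294 + 391   →  a_0 = 0
1294 = 3·391 + 121   →  a_1 = 3
391 = 3·121 + 28   →  a_2 = 3
121 = 4·28 + 9   →  a_3 = 4
28 = 3·9 + 1   →  a_4 = 3

3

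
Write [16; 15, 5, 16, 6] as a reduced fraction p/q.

Using pₖ = aₖpₖ₋₁ + pₖ₋₂ and qₖ = aₖqₖ₋₁ + qₖ₋₂:
  k=0: a=16, p=16, q=1
  k=1: a=15, p=241, q=15
  k=2: a=5, p=1221, q=76
  k=3: a=16, p=19777, q=1231
  k=4: a=6, p=119883, q=7462

119883/7462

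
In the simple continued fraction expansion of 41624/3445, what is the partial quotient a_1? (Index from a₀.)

41624 = 12·3445 + 284   →  a_0 = 12
3445 = 12·284 + 37   →  a_1 = 12

12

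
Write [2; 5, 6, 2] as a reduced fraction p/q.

147/67

Fold from the inside: start with 2/1.
  6 + 1/2 = 13/2
  5 + 2/13 = 67/13
  2 + 13/67 = 147/67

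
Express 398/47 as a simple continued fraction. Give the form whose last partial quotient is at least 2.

[8; 2, 7, 3]

398 = 8*47 + 22
47 = 2*22 + 3
22 = 7*3 + 1
3 = 3*1 + 0  (stop)
So 398/47 = [8; 2, 7, 3].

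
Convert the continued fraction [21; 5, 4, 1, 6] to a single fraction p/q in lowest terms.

3751/177

Fold from the inside: start with 6/1.
  1 + 1/6 = 7/6
  4 + 6/7 = 34/7
  5 + 7/34 = 177/34
  21 + 34/177 = 3751/177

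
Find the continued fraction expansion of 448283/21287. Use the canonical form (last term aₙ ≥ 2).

[21; 16, 1, 18, 3, 10, 2]

448283 = 21*21287 + 1256
21287 = 16*1256 + 1191
1256 = 1*1191 + 65
1191 = 18*65 + 21
65 = 3*21 + 2
21 = 10*2 + 1
2 = 2*1 + 0  (stop)
So 448283/21287 = [21; 16, 1, 18, 3, 10, 2].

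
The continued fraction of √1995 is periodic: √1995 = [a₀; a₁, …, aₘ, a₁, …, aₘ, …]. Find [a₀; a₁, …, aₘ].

[44; 1, 1, 1, 88]

a₀ = ⌊√1995⌋ = 44.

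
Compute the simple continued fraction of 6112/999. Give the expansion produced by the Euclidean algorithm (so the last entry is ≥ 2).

6112 = 6*999 + 118
999 = 8*118 + 55
118 = 2*55 + 8
55 = 6*8 + 7
8 = 1*7 + 1
7 = 7*1 + 0  (stop)
So 6112/999 = [6; 8, 2, 6, 1, 7].

[6; 8, 2, 6, 1, 7]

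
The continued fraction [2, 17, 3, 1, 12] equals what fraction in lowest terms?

Fold from the inside: start with 12/1.
  1 + 1/12 = 13/12
  3 + 12/13 = 51/13
  17 + 13/51 = 880/51
  2 + 51/880 = 1811/880

1811/880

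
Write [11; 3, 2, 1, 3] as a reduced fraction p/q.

Fold from the inside: start with 3/1.
  1 + 1/3 = 4/3
  2 + 3/4 = 11/4
  3 + 4/11 = 37/11
  11 + 11/37 = 418/37

418/37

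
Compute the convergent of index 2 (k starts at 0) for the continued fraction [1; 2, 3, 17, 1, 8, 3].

Using pₖ = aₖpₖ₋₁ + pₖ₋₂, qₖ = aₖqₖ₋₁ + qₖ₋₂ (with p₋₁=1, p₋₂=0, q₋₁=0, q₋₂=1):
  k=0: a=1, p=1, q=1
  k=1: a=2, p=3, q=2
  k=2: a=3, p=10, q=7

10/7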